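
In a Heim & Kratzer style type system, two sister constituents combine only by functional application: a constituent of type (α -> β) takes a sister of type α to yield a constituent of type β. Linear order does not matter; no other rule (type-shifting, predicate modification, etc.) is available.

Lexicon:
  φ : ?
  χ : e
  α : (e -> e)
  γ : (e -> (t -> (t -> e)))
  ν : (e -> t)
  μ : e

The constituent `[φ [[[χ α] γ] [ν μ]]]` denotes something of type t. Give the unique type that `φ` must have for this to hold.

For [φ [[[χ α] γ] [ν μ]]] to have type t with [[[χ α] γ] [ν μ]] of type (t -> e), φ must be the function: φ : ((t -> e) -> t).

((t -> e) -> t)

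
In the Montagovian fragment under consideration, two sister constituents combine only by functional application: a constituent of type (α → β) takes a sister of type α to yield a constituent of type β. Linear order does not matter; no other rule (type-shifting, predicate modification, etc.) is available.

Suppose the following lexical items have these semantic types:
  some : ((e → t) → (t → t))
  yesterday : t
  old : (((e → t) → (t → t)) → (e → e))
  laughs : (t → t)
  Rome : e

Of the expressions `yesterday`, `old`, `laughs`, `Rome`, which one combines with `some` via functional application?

yesterday : t — some needs (e → t); yesterday needs nothing (atomic); neither fits.
old — combines: old : (((e → t) → (t → t)) → (e → e)) takes some : ((e → t) → (t → t)) as argument, giving (e → e).
laughs : (t → t) — some needs (e → t); laughs needs t; neither fits.
Rome : e — some needs (e → t); Rome needs nothing (atomic); neither fits.

old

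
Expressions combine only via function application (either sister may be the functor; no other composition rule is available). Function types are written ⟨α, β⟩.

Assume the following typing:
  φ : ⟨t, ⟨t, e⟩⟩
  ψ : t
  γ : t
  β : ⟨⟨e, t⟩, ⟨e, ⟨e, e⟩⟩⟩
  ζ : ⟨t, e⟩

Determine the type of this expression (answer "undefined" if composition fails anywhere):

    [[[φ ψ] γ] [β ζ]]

undefined

[φ ψ]: φ is ⟨t, ⟨t, e⟩⟩, ψ is t; result ⟨t, e⟩.
[[φ ψ] γ]: [φ ψ] is ⟨t, e⟩, γ is t; result e.
[β ζ]: ⟨⟨e, t⟩, ⟨e, ⟨e, e⟩⟩⟩ and ⟨t, e⟩ cannot combine by function application — type clash.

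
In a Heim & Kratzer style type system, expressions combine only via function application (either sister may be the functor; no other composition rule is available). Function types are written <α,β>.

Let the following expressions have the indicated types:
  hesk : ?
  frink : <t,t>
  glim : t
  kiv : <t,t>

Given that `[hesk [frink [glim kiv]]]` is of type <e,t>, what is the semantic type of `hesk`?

<t,<e,t>>

[hesk [frink [glim kiv]]] must have type <e,t>. The sister [frink [glim kiv]] has type t; that is not a function onto <e,t>, so hesk must be the functor, of type <t,<e,t>>.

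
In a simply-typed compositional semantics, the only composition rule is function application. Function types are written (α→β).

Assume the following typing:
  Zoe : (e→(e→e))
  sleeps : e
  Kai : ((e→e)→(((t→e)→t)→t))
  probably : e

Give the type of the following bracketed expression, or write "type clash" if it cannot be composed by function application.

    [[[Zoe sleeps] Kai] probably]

type clash

At [Zoe sleeps], Zoe : (e→(e→e)) takes sleeps : e, giving (e→e).
At [[Zoe sleeps] Kai], Kai : ((e→e)→(((t→e)→t)→t)) takes [Zoe sleeps] : (e→e), giving (((t→e)→t)→t).
[[[Zoe sleeps] Kai] probably]: (((t→e)→t)→t) with e — neither is a function whose domain matches the other; composition fails here.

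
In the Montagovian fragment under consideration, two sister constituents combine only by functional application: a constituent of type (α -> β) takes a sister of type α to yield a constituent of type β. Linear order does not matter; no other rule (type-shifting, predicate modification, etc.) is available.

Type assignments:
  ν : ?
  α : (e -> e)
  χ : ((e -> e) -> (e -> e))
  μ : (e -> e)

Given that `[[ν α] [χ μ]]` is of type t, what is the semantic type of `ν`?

((e -> e) -> ((e -> e) -> t))

For [[ν α] [χ μ]] to have type t with [χ μ] of type (e -> e), [ν α] must be the function: [ν α] : ((e -> e) -> t).
For [ν α] to have type ((e -> e) -> t) with α of type (e -> e), ν must be the function: ν : ((e -> e) -> ((e -> e) -> t)).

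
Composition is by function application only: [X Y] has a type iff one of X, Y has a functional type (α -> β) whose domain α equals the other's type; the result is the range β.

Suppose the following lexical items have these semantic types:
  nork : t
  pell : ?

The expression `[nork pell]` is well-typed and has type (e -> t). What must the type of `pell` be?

(t -> (e -> t))

[nork pell] must have type (e -> t). The sister nork has type t; that is not a function onto (e -> t), so pell must be the functor, of type (t -> (e -> t)).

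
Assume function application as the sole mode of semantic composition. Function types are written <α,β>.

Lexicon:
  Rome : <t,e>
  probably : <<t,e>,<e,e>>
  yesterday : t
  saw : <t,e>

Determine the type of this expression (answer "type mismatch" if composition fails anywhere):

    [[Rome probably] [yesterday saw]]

[Rome probably] — probably of type <<t,e>,<e,e>> combines with Rome of type <t,e>: type <e,e>.
[yesterday saw] — saw of type <t,e> combines with yesterday of type t: type e.
[[Rome probably] [yesterday saw]] — [Rome probably] of type <e,e> combines with [yesterday saw] of type e: type e.

e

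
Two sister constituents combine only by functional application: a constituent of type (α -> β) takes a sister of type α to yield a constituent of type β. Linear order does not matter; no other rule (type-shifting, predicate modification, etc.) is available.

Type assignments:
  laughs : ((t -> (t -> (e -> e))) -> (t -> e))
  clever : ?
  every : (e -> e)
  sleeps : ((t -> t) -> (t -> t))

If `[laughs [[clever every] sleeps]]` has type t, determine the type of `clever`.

((e -> e) -> (((t -> t) -> (t -> t)) -> (((t -> (t -> (e -> e))) -> (t -> e)) -> t)))

[laughs [[clever every] sleeps]] is required to be t. laughs : ((t -> (t -> (e -> e))) -> (t -> e)) cannot yield t as functor, so [[clever every] sleeps] : (((t -> (t -> (e -> e))) -> (t -> e)) -> t).
[[clever every] sleeps] is required to be (((t -> (t -> (e -> e))) -> (t -> e)) -> t). sleeps : ((t -> t) -> (t -> t)) cannot yield (((t -> (t -> (e -> e))) -> (t -> e)) -> t) as functor, so [clever every] : (((t -> t) -> (t -> t)) -> (((t -> (t -> (e -> e))) -> (t -> e)) -> t)).
[clever every] is required to be (((t -> t) -> (t -> t)) -> (((t -> (t -> (e -> e))) -> (t -> e)) -> t)). every : (e -> e) cannot yield (((t -> t) -> (t -> t)) -> (((t -> (t -> (e -> e))) -> (t -> e)) -> t)) as functor, so clever : ((e -> e) -> (((t -> t) -> (t -> t)) -> (((t -> (t -> (e -> e))) -> (t -> e)) -> t))).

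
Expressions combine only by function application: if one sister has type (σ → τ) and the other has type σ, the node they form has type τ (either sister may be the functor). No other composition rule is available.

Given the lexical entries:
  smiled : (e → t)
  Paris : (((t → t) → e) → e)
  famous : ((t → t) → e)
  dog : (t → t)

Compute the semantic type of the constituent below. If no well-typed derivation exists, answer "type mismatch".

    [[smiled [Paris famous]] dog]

[Paris famous]: Paris is (((t → t) → e) → e), famous is ((t → t) → e); result e.
[smiled [Paris famous]]: smiled is (e → t), [Paris famous] is e; result t.
[[smiled [Paris famous]] dog]: dog is (t → t), [smiled [Paris famous]] is t; result t.

t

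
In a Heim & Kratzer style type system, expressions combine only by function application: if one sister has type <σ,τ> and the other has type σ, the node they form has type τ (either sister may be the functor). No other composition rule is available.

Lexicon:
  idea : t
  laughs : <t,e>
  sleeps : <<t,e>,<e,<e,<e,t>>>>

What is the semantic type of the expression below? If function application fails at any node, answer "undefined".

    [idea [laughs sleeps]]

undefined

[laughs sleeps]: <<t,e>,<e,<e,<e,t>>>> applied to <t,e> yields <e,<e,<e,t>>>.
[idea [laughs sleeps]]: t with <e,<e,<e,t>>> — neither is a function whose domain matches the other; composition fails here.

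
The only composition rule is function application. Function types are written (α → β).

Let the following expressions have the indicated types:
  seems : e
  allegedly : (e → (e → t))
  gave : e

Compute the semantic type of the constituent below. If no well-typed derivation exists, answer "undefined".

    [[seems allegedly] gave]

[seems allegedly]: (e → (e → t)) applied to e yields (e → t).
[[seems allegedly] gave]: (e → t) applied to e yields t.

t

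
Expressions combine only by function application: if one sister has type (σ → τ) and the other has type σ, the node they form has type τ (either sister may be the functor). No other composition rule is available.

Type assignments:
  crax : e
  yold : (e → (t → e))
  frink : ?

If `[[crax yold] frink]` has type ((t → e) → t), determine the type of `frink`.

For [[crax yold] frink] to have type ((t → e) → t) with [crax yold] of type (t → e), frink must be the function: frink : ((t → e) → ((t → e) → t)).

((t → e) → ((t → e) → t))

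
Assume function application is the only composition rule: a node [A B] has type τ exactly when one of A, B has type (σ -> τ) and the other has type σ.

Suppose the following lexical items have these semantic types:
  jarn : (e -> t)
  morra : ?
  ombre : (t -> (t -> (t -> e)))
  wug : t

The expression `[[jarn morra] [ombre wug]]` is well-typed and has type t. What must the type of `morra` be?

((e -> t) -> ((t -> (t -> e)) -> t))

[[jarn morra] [ombre wug]] must have type t. The sister [ombre wug] has type (t -> (t -> e)); that is not a function onto t, so [jarn morra] must be the functor, of type ((t -> (t -> e)) -> t).
[jarn morra] must have type ((t -> (t -> e)) -> t). The sister jarn has type (e -> t); that is not a function onto ((t -> (t -> e)) -> t), so morra must be the functor, of type ((e -> t) -> ((t -> (t -> e)) -> t)).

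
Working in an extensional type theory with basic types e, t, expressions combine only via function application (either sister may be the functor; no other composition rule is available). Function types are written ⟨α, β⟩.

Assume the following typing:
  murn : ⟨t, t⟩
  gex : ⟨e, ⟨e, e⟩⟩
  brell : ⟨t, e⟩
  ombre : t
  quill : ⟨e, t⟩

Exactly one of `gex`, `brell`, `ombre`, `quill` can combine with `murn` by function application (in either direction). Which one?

gex : ⟨e, ⟨e, e⟩⟩ — no; murn wants t, and gex wants e.
brell : ⟨t, e⟩ — no; murn wants t, and brell wants t.
ombre — combines: murn : ⟨t, t⟩ takes ombre : t as argument, giving t.
quill : ⟨e, t⟩ — no; murn wants t, and quill wants e.

ombre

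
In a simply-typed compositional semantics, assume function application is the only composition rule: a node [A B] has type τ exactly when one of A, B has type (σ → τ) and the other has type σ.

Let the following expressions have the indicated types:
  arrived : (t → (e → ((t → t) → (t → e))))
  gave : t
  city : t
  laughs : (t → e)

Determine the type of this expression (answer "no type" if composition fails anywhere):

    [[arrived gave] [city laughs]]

[arrived gave]: (t → (e → ((t → t) → (t → e)))) applied to t yields (e → ((t → t) → (t → e))).
[city laughs]: (t → e) applied to t yields e.
[[arrived gave] [city laughs]]: (e → ((t → t) → (t → e))) applied to e yields ((t → t) → (t → e)).

((t → t) → (t → e))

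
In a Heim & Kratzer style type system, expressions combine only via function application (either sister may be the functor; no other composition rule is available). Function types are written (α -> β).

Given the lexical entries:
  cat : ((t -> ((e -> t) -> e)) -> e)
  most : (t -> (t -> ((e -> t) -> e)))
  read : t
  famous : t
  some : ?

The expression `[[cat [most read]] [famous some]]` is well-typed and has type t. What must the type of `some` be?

(t -> (e -> t))

[[cat [most read]] [famous some]] must have type t. The sister [cat [most read]] has type e; that is not a function onto t, so [famous some] must be the functor, of type (e -> t).
[famous some] must have type (e -> t). The sister famous has type t; that is not a function onto (e -> t), so some must be the functor, of type (t -> (e -> t)).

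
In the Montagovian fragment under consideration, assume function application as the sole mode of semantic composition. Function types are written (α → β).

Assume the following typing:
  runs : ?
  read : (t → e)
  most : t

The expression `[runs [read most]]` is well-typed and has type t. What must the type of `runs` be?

For [runs [read most]] to have type t with [read most] of type e, runs must be the function: runs : (e → t).

(e → t)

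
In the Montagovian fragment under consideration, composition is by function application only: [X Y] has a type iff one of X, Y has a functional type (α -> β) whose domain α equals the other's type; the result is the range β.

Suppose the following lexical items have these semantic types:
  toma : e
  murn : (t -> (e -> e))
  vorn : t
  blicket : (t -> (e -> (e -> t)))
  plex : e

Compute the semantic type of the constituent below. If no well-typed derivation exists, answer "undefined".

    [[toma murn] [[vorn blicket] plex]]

undefined

[toma murn]: e and (t -> (e -> e)) cannot combine by function application — type clash.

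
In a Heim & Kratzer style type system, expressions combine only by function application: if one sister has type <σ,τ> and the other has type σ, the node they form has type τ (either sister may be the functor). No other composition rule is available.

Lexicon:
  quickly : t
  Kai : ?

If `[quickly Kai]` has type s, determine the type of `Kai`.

<t,s>

[quickly Kai] is required to be s. quickly : t cannot yield s as functor, so Kai : <t,s>.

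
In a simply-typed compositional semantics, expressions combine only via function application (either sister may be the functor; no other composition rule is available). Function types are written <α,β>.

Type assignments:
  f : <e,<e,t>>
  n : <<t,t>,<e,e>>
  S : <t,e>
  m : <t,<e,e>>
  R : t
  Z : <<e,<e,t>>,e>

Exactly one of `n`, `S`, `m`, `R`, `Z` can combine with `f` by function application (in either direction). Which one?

n : <<t,t>,<e,e>> — does not combine with f.
S : <t,e> — does not combine with f.
m : <t,<e,e>> — does not combine with f.
R : t — does not combine with f.
Z — combines: Z : <<e,<e,t>>,e> takes f : <e,<e,t>> as argument, giving e.

Z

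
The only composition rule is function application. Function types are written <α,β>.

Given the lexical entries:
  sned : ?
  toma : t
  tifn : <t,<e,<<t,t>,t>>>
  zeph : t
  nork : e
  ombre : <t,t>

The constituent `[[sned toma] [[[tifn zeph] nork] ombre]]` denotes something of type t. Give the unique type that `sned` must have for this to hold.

<t,<t,t>>

For [[sned toma] [[[tifn zeph] nork] ombre]] to have type t with [[[tifn zeph] nork] ombre] of type t, [sned toma] must be the function: [sned toma] : <t,t>.
For [sned toma] to have type <t,t> with toma of type t, sned must be the function: sned : <t,<t,t>>.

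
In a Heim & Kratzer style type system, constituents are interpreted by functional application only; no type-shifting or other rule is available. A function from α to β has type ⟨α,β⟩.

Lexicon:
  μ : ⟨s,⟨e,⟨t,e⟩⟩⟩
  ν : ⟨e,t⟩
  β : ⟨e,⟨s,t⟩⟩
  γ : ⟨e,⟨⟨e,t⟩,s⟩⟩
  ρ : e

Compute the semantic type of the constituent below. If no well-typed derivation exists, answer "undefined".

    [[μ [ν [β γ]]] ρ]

undefined

[β γ]: ⟨e,⟨s,t⟩⟩ and ⟨e,⟨⟨e,t⟩,s⟩⟩ cannot combine by function application — type clash.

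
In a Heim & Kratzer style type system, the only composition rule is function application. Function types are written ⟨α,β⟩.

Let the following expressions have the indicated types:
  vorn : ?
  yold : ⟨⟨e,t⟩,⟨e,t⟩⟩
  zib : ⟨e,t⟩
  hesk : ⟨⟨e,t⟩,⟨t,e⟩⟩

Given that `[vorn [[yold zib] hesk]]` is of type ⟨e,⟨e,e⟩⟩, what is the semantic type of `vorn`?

⟨⟨t,e⟩,⟨e,⟨e,e⟩⟩⟩

For [vorn [[yold zib] hesk]] to have type ⟨e,⟨e,e⟩⟩ with [[yold zib] hesk] of type ⟨t,e⟩, vorn must be the function: vorn : ⟨⟨t,e⟩,⟨e,⟨e,e⟩⟩⟩.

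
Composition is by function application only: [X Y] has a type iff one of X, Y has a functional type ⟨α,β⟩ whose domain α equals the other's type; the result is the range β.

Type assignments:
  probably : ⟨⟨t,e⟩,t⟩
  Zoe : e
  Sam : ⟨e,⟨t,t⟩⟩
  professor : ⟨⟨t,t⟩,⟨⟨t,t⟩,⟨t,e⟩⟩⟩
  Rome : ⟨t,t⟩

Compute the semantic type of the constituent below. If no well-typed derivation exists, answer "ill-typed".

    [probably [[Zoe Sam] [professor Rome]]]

t

[Zoe Sam] — Sam of type ⟨e,⟨t,t⟩⟩ combines with Zoe of type e: type ⟨t,t⟩.
[professor Rome] — professor of type ⟨⟨t,t⟩,⟨⟨t,t⟩,⟨t,e⟩⟩⟩ combines with Rome of type ⟨t,t⟩: type ⟨⟨t,t⟩,⟨t,e⟩⟩.
[[Zoe Sam] [professor Rome]] — [professor Rome] of type ⟨⟨t,t⟩,⟨t,e⟩⟩ combines with [Zoe Sam] of type ⟨t,t⟩: type ⟨t,e⟩.
[probably [[Zoe Sam] [professor Rome]]] — probably of type ⟨⟨t,e⟩,t⟩ combines with [[Zoe Sam] [professor Rome]] of type ⟨t,e⟩: type t.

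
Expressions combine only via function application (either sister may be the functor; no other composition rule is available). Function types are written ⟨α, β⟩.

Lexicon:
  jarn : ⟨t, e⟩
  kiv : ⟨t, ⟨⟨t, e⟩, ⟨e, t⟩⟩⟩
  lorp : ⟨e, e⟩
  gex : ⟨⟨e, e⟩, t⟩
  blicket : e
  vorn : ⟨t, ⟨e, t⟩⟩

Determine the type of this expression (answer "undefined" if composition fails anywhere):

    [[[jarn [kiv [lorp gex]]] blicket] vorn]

[lorp gex]: gex is ⟨⟨e, e⟩, t⟩, lorp is ⟨e, e⟩; result t.
[kiv [lorp gex]]: kiv is ⟨t, ⟨⟨t, e⟩, ⟨e, t⟩⟩⟩, [lorp gex] is t; result ⟨⟨t, e⟩, ⟨e, t⟩⟩.
[jarn [kiv [lorp gex]]]: [kiv [lorp gex]] is ⟨⟨t, e⟩, ⟨e, t⟩⟩, jarn is ⟨t, e⟩; result ⟨e, t⟩.
[[jarn [kiv [lorp gex]]] blicket]: [jarn [kiv [lorp gex]]] is ⟨e, t⟩, blicket is e; result t.
[[[jarn [kiv [lorp gex]]] blicket] vorn]: vorn is ⟨t, ⟨e, t⟩⟩, [[jarn [kiv [lorp gex]]] blicket] is t; result ⟨e, t⟩.

⟨e, t⟩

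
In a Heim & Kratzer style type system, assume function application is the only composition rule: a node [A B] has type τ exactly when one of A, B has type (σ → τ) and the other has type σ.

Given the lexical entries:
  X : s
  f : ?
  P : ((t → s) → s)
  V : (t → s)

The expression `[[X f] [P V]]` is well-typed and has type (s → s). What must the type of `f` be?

[[X f] [P V]] is required to be (s → s). [P V] : s cannot yield (s → s) as functor, so [X f] : (s → (s → s)).
[X f] is required to be (s → (s → s)). X : s cannot yield (s → (s → s)) as functor, so f : (s → (s → (s → s))).

(s → (s → (s → s)))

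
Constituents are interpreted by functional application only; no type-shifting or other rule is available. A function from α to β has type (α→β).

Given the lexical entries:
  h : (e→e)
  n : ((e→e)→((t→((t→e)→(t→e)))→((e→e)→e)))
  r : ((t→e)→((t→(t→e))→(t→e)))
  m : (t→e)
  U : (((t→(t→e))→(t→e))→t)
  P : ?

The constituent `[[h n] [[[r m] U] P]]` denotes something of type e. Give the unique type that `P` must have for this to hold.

[[h n] [[[r m] U] P]] is required to be e. [h n] : ((t→((t→e)→(t→e)))→((e→e)→e)) cannot yield e as functor, so [[[r m] U] P] : (((t→((t→e)→(t→e)))→((e→e)→e))→e).
[[[r m] U] P] is required to be (((t→((t→e)→(t→e)))→((e→e)→e))→e). [[r m] U] : t cannot yield (((t→((t→e)→(t→e)))→((e→e)→e))→e) as functor, so P : (t→(((t→((t→e)→(t→e)))→((e→e)→e))→e)).

(t→(((t→((t→e)→(t→e)))→((e→e)→e))→e))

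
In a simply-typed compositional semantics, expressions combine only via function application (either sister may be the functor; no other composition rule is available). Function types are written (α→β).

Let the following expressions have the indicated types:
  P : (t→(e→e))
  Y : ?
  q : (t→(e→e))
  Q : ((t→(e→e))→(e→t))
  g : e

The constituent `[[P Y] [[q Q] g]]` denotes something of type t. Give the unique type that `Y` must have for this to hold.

((t→(e→e))→(t→t))

[[P Y] [[q Q] g]] must have type t. The sister [[q Q] g] has type t; that is not a function onto t, so [P Y] must be the functor, of type (t→t).
[P Y] must have type (t→t). The sister P has type (t→(e→e)); that is not a function onto (t→t), so Y must be the functor, of type ((t→(e→e))→(t→t)).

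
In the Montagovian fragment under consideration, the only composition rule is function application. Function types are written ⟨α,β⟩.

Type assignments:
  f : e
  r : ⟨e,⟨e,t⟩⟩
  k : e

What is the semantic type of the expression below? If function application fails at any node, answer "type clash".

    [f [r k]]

t

At [r k], r : ⟨e,⟨e,t⟩⟩ takes k : e, giving ⟨e,t⟩.
At [f [r k]], [r k] : ⟨e,t⟩ takes f : e, giving t.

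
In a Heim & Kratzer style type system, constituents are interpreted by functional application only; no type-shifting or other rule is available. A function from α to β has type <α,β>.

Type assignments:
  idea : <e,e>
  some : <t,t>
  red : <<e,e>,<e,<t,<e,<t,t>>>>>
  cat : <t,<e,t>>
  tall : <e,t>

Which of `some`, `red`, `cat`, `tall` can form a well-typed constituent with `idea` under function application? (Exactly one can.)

red

some : <t,t> — neither side's domain matches the other.
red — combines: red : <<e,e>,<e,<t,<e,<t,t>>>>> takes idea : <e,e> as argument, giving <e,<t,<e,<t,t>>>>.
cat : <t,<e,t>> — neither side's domain matches the other.
tall : <e,t> — neither side's domain matches the other.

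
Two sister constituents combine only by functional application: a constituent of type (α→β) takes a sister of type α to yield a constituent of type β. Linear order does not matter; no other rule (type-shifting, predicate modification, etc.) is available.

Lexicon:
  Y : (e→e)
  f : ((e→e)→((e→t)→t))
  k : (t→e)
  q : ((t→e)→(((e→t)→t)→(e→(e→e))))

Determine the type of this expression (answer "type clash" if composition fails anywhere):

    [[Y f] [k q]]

At [Y f], f : ((e→e)→((e→t)→t)) takes Y : (e→e), giving ((e→t)→t).
At [k q], q : ((t→e)→(((e→t)→t)→(e→(e→e)))) takes k : (t→e), giving (((e→t)→t)→(e→(e→e))).
At [[Y f] [k q]], [k q] : (((e→t)→t)→(e→(e→e))) takes [Y f] : ((e→t)→t), giving (e→(e→e)).

(e→(e→e))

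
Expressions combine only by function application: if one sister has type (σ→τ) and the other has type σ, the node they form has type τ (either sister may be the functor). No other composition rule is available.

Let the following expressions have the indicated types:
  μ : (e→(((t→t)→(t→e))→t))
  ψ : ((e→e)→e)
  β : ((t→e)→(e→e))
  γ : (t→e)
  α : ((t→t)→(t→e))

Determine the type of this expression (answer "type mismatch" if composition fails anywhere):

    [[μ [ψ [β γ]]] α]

[β γ]: functor β : ((t→e)→(e→e)), argument γ : (t→e); result (e→e).
[ψ [β γ]]: functor ψ : ((e→e)→e), argument [β γ] : (e→e); result e.
[μ [ψ [β γ]]]: functor μ : (e→(((t→t)→(t→e))→t)), argument [ψ [β γ]] : e; result (((t→t)→(t→e))→t).
[[μ [ψ [β γ]]] α]: functor [μ [ψ [β γ]]] : (((t→t)→(t→e))→t), argument α : ((t→t)→(t→e)); result t.

t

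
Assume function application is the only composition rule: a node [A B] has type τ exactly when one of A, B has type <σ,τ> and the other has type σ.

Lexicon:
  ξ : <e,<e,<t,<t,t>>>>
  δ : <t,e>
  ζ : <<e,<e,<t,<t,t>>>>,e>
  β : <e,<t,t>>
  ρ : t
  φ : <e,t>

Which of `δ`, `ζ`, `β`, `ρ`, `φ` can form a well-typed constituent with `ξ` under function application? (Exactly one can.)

δ : <t,e> — neither side's domain matches the other.
ζ — combines: ζ : <<e,<e,<t,<t,t>>>>,e> takes ξ : <e,<e,<t,<t,t>>>> as argument, giving e.
β : <e,<t,t>> — neither side's domain matches the other.
ρ : t — neither side's domain matches the other.
φ : <e,t> — neither side's domain matches the other.

ζ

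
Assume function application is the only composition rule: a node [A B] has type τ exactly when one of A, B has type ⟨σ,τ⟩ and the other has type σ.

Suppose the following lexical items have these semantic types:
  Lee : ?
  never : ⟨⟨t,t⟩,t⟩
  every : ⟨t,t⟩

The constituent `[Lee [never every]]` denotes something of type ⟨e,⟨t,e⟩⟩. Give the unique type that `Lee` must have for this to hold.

⟨t,⟨e,⟨t,e⟩⟩⟩

[Lee [never every]] must have type ⟨e,⟨t,e⟩⟩. The sister [never every] has type t; that is not a function onto ⟨e,⟨t,e⟩⟩, so Lee must be the functor, of type ⟨t,⟨e,⟨t,e⟩⟩⟩.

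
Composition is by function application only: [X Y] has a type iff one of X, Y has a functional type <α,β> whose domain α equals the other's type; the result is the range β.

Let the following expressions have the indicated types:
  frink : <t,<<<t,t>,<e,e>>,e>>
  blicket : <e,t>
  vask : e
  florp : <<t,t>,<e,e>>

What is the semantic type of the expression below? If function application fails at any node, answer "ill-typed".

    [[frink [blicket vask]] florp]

e

[blicket vask]: blicket is <e,t>, vask is e; result t.
[frink [blicket vask]]: frink is <t,<<<t,t>,<e,e>>,e>>, [blicket vask] is t; result <<<t,t>,<e,e>>,e>.
[[frink [blicket vask]] florp]: [frink [blicket vask]] is <<<t,t>,<e,e>>,e>, florp is <<t,t>,<e,e>>; result e.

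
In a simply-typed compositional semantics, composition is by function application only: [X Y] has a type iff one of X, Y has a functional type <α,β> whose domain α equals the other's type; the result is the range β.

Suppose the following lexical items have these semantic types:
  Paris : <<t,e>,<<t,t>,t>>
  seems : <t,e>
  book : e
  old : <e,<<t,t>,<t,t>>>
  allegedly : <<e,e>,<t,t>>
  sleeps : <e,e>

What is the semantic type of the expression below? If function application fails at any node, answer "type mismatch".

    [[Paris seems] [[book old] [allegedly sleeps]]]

[Paris seems]: functor Paris : <<t,e>,<<t,t>,t>>, argument seems : <t,e>; result <<t,t>,t>.
[book old]: functor old : <e,<<t,t>,<t,t>>>, argument book : e; result <<t,t>,<t,t>>.
[allegedly sleeps]: functor allegedly : <<e,e>,<t,t>>, argument sleeps : <e,e>; result <t,t>.
[[book old] [allegedly sleeps]]: functor [book old] : <<t,t>,<t,t>>, argument [allegedly sleeps] : <t,t>; result <t,t>.
[[Paris seems] [[book old] [allegedly sleeps]]]: functor [Paris seems] : <<t,t>,t>, argument [[book old] [allegedly sleeps]] : <t,t>; result t.

t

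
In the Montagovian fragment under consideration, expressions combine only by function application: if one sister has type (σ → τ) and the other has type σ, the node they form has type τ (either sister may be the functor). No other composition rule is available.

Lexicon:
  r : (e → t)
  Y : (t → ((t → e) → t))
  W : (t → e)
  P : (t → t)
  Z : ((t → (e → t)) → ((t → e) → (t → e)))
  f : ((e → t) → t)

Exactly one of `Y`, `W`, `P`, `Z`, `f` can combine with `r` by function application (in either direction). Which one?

Y : (t → ((t → e) → t)) — r needs e; Y needs t; neither fits.
W : (t → e) — r needs e; W needs t; neither fits.
P : (t → t) — r needs e; P needs t; neither fits.
Z : ((t → (e → t)) → ((t → e) → (t → e))) — r needs e; Z needs (t → (e → t)); neither fits.
f — combines: f : ((e → t) → t) takes r : (e → t) as argument, giving t.

f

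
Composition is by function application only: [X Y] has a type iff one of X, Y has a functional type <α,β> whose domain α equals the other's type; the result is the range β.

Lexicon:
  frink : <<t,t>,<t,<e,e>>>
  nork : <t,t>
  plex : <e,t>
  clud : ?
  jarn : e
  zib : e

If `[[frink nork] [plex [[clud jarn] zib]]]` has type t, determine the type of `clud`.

<e,<e,<<e,t>,<<t,<e,e>>,t>>>>

For [[frink nork] [plex [[clud jarn] zib]]] to have type t with [frink nork] of type <t,<e,e>>, [plex [[clud jarn] zib]] must be the function: [plex [[clud jarn] zib]] : <<t,<e,e>>,t>.
For [plex [[clud jarn] zib]] to have type <<t,<e,e>>,t> with plex of type <e,t>, [[clud jarn] zib] must be the function: [[clud jarn] zib] : <<e,t>,<<t,<e,e>>,t>>.
For [[clud jarn] zib] to have type <<e,t>,<<t,<e,e>>,t>> with zib of type e, [clud jarn] must be the function: [clud jarn] : <e,<<e,t>,<<t,<e,e>>,t>>>.
For [clud jarn] to have type <e,<<e,t>,<<t,<e,e>>,t>>> with jarn of type e, clud must be the function: clud : <e,<e,<<e,t>,<<t,<e,e>>,t>>>>.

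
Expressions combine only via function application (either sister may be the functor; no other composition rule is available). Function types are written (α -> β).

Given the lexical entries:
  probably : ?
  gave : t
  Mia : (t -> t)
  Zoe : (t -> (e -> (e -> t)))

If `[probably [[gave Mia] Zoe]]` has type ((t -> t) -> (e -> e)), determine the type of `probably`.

For [probably [[gave Mia] Zoe]] to have type ((t -> t) -> (e -> e)) with [[gave Mia] Zoe] of type (e -> (e -> t)), probably must be the function: probably : ((e -> (e -> t)) -> ((t -> t) -> (e -> e))).

((e -> (e -> t)) -> ((t -> t) -> (e -> e)))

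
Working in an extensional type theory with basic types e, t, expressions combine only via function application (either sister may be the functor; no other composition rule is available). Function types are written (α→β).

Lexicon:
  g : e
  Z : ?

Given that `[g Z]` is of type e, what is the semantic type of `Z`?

(e→e)

At [g Z] (required: e): g is e, which is not a function with range e; hence Z is the functor — type (e→e).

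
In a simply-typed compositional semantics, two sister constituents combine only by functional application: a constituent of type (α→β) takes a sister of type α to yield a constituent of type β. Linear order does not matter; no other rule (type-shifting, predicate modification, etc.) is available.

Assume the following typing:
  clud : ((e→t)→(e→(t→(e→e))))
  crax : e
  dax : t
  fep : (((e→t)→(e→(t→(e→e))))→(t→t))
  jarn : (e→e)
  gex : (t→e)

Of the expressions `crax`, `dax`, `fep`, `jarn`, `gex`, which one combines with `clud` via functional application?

crax : e — does not combine with clud.
dax : t — does not combine with clud.
fep — combines: fep : (((e→t)→(e→(t→(e→e))))→(t→t)) takes clud : ((e→t)→(e→(t→(e→e)))) as argument, giving (t→t).
jarn : (e→e) — does not combine with clud.
gex : (t→e) — does not combine with clud.

fep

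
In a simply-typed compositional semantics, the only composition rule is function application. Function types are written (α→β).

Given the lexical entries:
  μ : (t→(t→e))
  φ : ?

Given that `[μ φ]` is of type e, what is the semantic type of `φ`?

((t→(t→e))→e)

[μ φ] must have type e. The sister μ has type (t→(t→e)); that is not a function onto e, so φ must be the functor, of type ((t→(t→e))→e).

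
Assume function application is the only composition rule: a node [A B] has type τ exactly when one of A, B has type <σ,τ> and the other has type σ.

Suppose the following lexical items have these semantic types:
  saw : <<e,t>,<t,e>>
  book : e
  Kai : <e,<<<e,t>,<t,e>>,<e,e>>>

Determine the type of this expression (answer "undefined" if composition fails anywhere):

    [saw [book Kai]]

<e,e>

[book Kai] — Kai of type <e,<<<e,t>,<t,e>>,<e,e>>> combines with book of type e: type <<<e,t>,<t,e>>,<e,e>>.
[saw [book Kai]] — [book Kai] of type <<<e,t>,<t,e>>,<e,e>> combines with saw of type <<e,t>,<t,e>>: type <e,e>.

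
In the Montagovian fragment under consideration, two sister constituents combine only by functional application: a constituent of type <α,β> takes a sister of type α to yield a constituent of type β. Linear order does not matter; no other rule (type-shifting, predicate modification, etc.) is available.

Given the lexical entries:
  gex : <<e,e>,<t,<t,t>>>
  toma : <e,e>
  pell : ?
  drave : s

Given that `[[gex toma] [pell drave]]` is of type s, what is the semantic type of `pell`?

<s,<<t,<t,t>>,s>>

At [[gex toma] [pell drave]] (required: s): [gex toma] is <t,<t,t>>, which is not a function with range s; hence [pell drave] is the functor — type <<t,<t,t>>,s>.
At [pell drave] (required: <<t,<t,t>>,s>): drave is s, which is not a function with range <<t,<t,t>>,s>; hence pell is the functor — type <s,<<t,<t,t>>,s>>.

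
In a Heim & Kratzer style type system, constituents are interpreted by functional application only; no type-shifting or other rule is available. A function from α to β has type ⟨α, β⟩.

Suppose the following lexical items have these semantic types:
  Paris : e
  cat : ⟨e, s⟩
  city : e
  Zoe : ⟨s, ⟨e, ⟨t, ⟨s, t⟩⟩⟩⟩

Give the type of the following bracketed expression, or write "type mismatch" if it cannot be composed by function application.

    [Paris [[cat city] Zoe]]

[cat city] — cat of type ⟨e, s⟩ combines with city of type e: type s.
[[cat city] Zoe] — Zoe of type ⟨s, ⟨e, ⟨t, ⟨s, t⟩⟩⟩⟩ combines with [cat city] of type s: type ⟨e, ⟨t, ⟨s, t⟩⟩⟩.
[Paris [[cat city] Zoe]] — [[cat city] Zoe] of type ⟨e, ⟨t, ⟨s, t⟩⟩⟩ combines with Paris of type e: type ⟨t, ⟨s, t⟩⟩.

⟨t, ⟨s, t⟩⟩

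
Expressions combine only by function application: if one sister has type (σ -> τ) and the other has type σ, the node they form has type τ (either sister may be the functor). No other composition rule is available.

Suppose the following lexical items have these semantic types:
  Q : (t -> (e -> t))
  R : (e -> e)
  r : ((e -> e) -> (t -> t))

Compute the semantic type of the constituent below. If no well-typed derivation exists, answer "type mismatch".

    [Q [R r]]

type mismatch

[R r]: functor r : ((e -> e) -> (t -> t)), argument R : (e -> e); result (t -> t).
[Q [R r]]: (t -> (e -> t)) and (t -> t) cannot combine by function application — type clash.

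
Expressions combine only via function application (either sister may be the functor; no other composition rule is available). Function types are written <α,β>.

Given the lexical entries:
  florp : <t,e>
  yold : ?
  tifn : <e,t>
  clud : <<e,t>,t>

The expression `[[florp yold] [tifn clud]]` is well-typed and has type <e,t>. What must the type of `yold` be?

At [[florp yold] [tifn clud]] (required: <e,t>): [tifn clud] is t, which is not a function with range <e,t>; hence [florp yold] is the functor — type <t,<e,t>>.
At [florp yold] (required: <t,<e,t>>): florp is <t,e>, which is not a function with range <t,<e,t>>; hence yold is the functor — type <<t,e>,<t,<e,t>>>.

<<t,e>,<t,<e,t>>>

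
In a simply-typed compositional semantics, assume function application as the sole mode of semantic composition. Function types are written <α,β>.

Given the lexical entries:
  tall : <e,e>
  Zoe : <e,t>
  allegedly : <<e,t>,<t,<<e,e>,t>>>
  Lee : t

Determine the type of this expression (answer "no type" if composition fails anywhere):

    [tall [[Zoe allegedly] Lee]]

t

[Zoe allegedly]: <<e,t>,<t,<<e,e>,t>>> applied to <e,t> yields <t,<<e,e>,t>>.
[[Zoe allegedly] Lee]: <t,<<e,e>,t>> applied to t yields <<e,e>,t>.
[tall [[Zoe allegedly] Lee]]: <<e,e>,t> applied to <e,e> yields t.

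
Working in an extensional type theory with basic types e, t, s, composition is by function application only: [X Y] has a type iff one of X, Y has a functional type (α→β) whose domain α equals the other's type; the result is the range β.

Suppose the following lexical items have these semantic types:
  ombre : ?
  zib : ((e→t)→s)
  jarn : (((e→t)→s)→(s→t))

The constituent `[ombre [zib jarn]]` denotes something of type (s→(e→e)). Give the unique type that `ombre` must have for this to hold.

At [ombre [zib jarn]] (required: (s→(e→e))): [zib jarn] is (s→t), which is not a function with range (s→(e→e)); hence ombre is the functor — type ((s→t)→(s→(e→e))).

((s→t)→(s→(e→e)))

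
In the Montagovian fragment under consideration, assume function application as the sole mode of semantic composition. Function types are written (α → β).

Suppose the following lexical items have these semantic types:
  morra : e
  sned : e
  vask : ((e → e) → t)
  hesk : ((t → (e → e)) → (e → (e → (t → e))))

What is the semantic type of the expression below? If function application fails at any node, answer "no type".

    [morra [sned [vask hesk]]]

no type

[vask hesk]: ((e → e) → t) and ((t → (e → e)) → (e → (e → (t → e)))) cannot combine by function application — type clash.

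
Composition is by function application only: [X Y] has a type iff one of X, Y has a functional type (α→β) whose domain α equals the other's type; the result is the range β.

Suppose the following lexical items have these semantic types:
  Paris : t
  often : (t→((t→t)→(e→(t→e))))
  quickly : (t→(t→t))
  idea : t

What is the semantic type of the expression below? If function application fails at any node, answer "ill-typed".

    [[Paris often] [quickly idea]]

At [Paris often], often : (t→((t→t)→(e→(t→e)))) takes Paris : t, giving ((t→t)→(e→(t→e))).
At [quickly idea], quickly : (t→(t→t)) takes idea : t, giving (t→t).
At [[Paris often] [quickly idea]], [Paris often] : ((t→t)→(e→(t→e))) takes [quickly idea] : (t→t), giving (e→(t→e)).

(e→(t→e))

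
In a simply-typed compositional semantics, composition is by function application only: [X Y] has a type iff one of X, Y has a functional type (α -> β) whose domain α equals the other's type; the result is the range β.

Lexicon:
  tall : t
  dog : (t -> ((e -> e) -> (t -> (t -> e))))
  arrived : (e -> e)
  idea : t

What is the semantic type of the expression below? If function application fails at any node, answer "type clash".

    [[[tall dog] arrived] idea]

(t -> e)

[tall dog] — dog of type (t -> ((e -> e) -> (t -> (t -> e)))) combines with tall of type t: type ((e -> e) -> (t -> (t -> e))).
[[tall dog] arrived] — [tall dog] of type ((e -> e) -> (t -> (t -> e))) combines with arrived of type (e -> e): type (t -> (t -> e)).
[[[tall dog] arrived] idea] — [[tall dog] arrived] of type (t -> (t -> e)) combines with idea of type t: type (t -> e).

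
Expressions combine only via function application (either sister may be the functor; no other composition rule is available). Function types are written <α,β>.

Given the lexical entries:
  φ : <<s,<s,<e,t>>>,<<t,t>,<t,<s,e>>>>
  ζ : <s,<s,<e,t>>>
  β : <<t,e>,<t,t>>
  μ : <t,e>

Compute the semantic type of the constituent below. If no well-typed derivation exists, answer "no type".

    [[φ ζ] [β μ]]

At [φ ζ], φ : <<s,<s,<e,t>>>,<<t,t>,<t,<s,e>>>> takes ζ : <s,<s,<e,t>>>, giving <<t,t>,<t,<s,e>>>.
At [β μ], β : <<t,e>,<t,t>> takes μ : <t,e>, giving <t,t>.
At [[φ ζ] [β μ]], [φ ζ] : <<t,t>,<t,<s,e>>> takes [β μ] : <t,t>, giving <t,<s,e>>.

<t,<s,e>>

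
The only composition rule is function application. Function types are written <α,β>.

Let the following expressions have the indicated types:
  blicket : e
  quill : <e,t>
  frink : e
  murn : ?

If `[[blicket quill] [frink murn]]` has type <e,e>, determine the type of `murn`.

For [[blicket quill] [frink murn]] to have type <e,e> with [blicket quill] of type t, [frink murn] must be the function: [frink murn] : <t,<e,e>>.
For [frink murn] to have type <t,<e,e>> with frink of type e, murn must be the function: murn : <e,<t,<e,e>>>.

<e,<t,<e,e>>>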